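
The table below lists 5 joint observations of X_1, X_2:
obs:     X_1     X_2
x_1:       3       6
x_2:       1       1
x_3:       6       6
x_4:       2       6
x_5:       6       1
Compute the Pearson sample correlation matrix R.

Step 1 — column means:
  mean(X_1) = (3 + 1 + 6 + 2 + 6) / 5 = 18/5 = 3.6
  mean(X_2) = (6 + 1 + 6 + 6 + 1) / 5 = 20/5 = 4

Step 2 — sample variances and covariances s[i,j] = (1/(n-1)) · Σ_k (x_{k,i} - mean_i) · (x_{k,j} - mean_j), with n-1 = 4:
  s[X_1,X_1] = ((-0.6)·(-0.6) + (-2.6)·(-2.6) + (2.4)·(2.4) + (-1.6)·(-1.6) + (2.4)·(2.4)) / 4 = 21.2/4 = 5.3
  s[X_1,X_2] = ((-0.6)·(2) + (-2.6)·(-3) + (2.4)·(2) + (-1.6)·(2) + (2.4)·(-3)) / 4 = 1/4 = 0.25
  s[X_2,X_2] = ((2)·(2) + (-3)·(-3) + (2)·(2) + (2)·(2) + (-3)·(-3)) / 4 = 30/4 = 7.5
  Sample standard deviations s_i = √(s[i,i]):
  s(X_1) = √(5.3) = 2.3022
  s(X_2) = √(7.5) = 2.7386

Step 3 — r_{ij} = s_{ij} / (s_i · s_j):
  r[X_1,X_1] = 1 (diagonal).
  r[X_1,X_2] = 0.25 / (2.3022 · 2.7386) = 0.25 / 6.3048 = 0.0397
  r[X_2,X_2] = 1 (diagonal).

R is symmetric with unit diagonal. Assembling:

R = [[1, 0.0397],
 [0.0397, 1]]


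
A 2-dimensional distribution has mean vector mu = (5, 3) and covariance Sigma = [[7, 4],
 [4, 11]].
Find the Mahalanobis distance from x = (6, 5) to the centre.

Step 1 — centre the observation: (x - mu) = (1, 2).

Step 2 — invert Sigma. det(Sigma) = 7·11 - (4)² = 61.
  Sigma^{-1} = (1/det) · [[d, -b], [-b, a]] = [[0.1803, -0.0656],
 [-0.0656, 0.1148]].

Step 3 — form the quadratic (x - mu)^T · Sigma^{-1} · (x - mu):
  Sigma^{-1} · (x - mu) = (0.0492, 0.1639).
  (x - mu)^T · [Sigma^{-1} · (x - mu)] = (1)·(0.0492) + (2)·(0.1639) = 0.377.

Step 4 — take square root: d = √(0.377) ≈ 0.614.

d(x, mu) = √(0.377) ≈ 0.614


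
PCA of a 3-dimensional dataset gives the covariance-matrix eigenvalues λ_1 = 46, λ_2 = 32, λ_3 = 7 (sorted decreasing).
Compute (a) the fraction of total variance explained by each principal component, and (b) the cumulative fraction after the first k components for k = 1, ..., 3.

Step 1 — total variance = trace(Sigma) = Σ λ_i = 46 + 32 + 7 = 85.

Step 2 — fraction explained by component i = λ_i / Σ λ:
  PC1: 46/85 = 0.5412
  PC2: 32/85 = 0.3765
  PC3: 7/85 = 0.0824

Step 3 — cumulative fraction after k components = (λ_1 + ... + λ_k) / Σ λ:
  k = 1: 46/85 = 0.5412
  k = 2: (46 + 32)/85 = 78/85 = 0.9176
  k = 3: (46 + 32 + 7)/85 = 85/85 = 1

Summary (fraction, with percent):

explained: PC1 0.5412 (54.12%), PC2 0.3765 (37.65%), PC3 0.0824 (8.24%);  cumulative: 0.5412, 0.9176, 1


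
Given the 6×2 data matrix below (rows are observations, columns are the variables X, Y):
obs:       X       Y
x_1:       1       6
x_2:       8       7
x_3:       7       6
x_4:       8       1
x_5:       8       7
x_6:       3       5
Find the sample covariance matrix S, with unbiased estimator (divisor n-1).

Step 1 — column means:
  mean(X) = (1 + 8 + 7 + 8 + 8 + 3) / 6 = 35/6 = 5.8333
  mean(Y) = (6 + 7 + 6 + 1 + 7 + 5) / 6 = 32/6 = 5.3333

Step 2 — sample covariance S[i,j] = (1/(n-1)) · Σ_k (x_{k,i} - mean_i) · (x_{k,j} - mean_j), with n-1 = 5.
  S[X,X] = ((-4.8333)·(-4.8333) + (2.1667)·(2.1667) + (1.1667)·(1.1667) + (2.1667)·(2.1667) + (2.1667)·(2.1667) + (-2.8333)·(-2.8333)) / 5 = 46.8333/5 = 9.3667
  S[X,Y] = ((-4.8333)·(0.6667) + (2.1667)·(1.6667) + (1.1667)·(0.6667) + (2.1667)·(-4.3333) + (2.1667)·(1.6667) + (-2.8333)·(-0.3333)) / 5 = -3.6667/5 = -0.7333
  S[Y,Y] = ((0.6667)·(0.6667) + (1.6667)·(1.6667) + (0.6667)·(0.6667) + (-4.3333)·(-4.3333) + (1.6667)·(1.6667) + (-0.3333)·(-0.3333)) / 5 = 25.3333/5 = 5.0667

S is symmetric (S[j,i] = S[i,j]). Assembling:

S = [[9.3667, -0.7333],
 [-0.7333, 5.0667]]


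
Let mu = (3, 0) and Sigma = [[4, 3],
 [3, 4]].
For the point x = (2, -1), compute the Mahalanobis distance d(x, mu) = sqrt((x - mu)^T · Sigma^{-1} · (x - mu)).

Step 1 — centre the observation: (x - mu) = (-1, -1).

Step 2 — invert Sigma. det(Sigma) = 4·4 - (3)² = 7.
  Sigma^{-1} = (1/det) · [[d, -b], [-b, a]] = [[0.5714, -0.4286],
 [-0.4286, 0.5714]].

Step 3 — form the quadratic (x - mu)^T · Sigma^{-1} · (x - mu):
  Sigma^{-1} · (x - mu) = (-0.1429, -0.1429).
  (x - mu)^T · [Sigma^{-1} · (x - mu)] = (-1)·(-0.1429) + (-1)·(-0.1429) = 0.2857.

Step 4 — take square root: d = √(0.2857) ≈ 0.5345.

d(x, mu) = √(0.2857) ≈ 0.5345


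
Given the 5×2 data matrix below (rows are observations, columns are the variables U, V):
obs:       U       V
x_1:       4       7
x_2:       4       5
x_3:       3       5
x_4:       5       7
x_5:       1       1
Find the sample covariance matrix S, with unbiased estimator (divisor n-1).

Step 1 — column means:
  mean(U) = (4 + 4 + 3 + 5 + 1) / 5 = 17/5 = 3.4
  mean(V) = (7 + 5 + 5 + 7 + 1) / 5 = 25/5 = 5

Step 2 — sample covariance S[i,j] = (1/(n-1)) · Σ_k (x_{k,i} - mean_i) · (x_{k,j} - mean_j), with n-1 = 4.
  S[U,U] = ((0.6)·(0.6) + (0.6)·(0.6) + (-0.4)·(-0.4) + (1.6)·(1.6) + (-2.4)·(-2.4)) / 4 = 9.2/4 = 2.3
  S[U,V] = ((0.6)·(2) + (0.6)·(0) + (-0.4)·(0) + (1.6)·(2) + (-2.4)·(-4)) / 4 = 14/4 = 3.5
  S[V,V] = ((2)·(2) + (0)·(0) + (0)·(0) + (2)·(2) + (-4)·(-4)) / 4 = 24/4 = 6

S is symmetric (S[j,i] = S[i,j]). Assembling:

S = [[2.3, 3.5],
 [3.5, 6]]


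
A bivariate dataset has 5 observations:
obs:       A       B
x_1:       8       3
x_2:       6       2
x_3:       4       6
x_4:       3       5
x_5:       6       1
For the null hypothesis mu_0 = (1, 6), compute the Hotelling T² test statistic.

Step 1 — sample mean vector:
  mean(A) = (8 + 6 + 4 + 3 + 6) / 5 = 27/5 = 5.4
  mean(B) = (3 + 2 + 6 + 5 + 1) / 5 = 17/5 = 3.4
  x̄ = (5.4, 3.4),  deviation x̄ - mu_0 = (5.4, 3.4) - (1, 6) = (4.4, -2.6).

Step 2 — sample covariance matrix, S[i,j] = (1/(n-1)) · Σ_k (x_{k,i} - mean_i) · (x_{k,j} - mean_j), divisor n-1 = 4:
  S[A,A] = ((2.6)·(2.6) + (0.6)·(0.6) + (-1.4)·(-1.4) + (-2.4)·(-2.4) + (0.6)·(0.6)) / 4 = 15.2/4 = 3.8
  S[A,B] = ((2.6)·(-0.4) + (0.6)·(-1.4) + (-1.4)·(2.6) + (-2.4)·(1.6) + (0.6)·(-2.4)) / 4 = -10.8/4 = -2.7
  S[B,B] = ((-0.4)·(-0.4) + (-1.4)·(-1.4) + (2.6)·(2.6) + (1.6)·(1.6) + (-2.4)·(-2.4)) / 4 = 17.2/4 = 4.3
  S = [[3.8, -2.7],
 [-2.7, 4.3]].

Step 3 — invert S. det(S) = 3.8·4.3 - (-2.7)² = 9.05.
  S^{-1} = (1/det) · [[d, -b], [-b, a]] = [[0.4751, 0.2983],
 [0.2983, 0.4199]].

Step 4 — quadratic form (x̄ - mu_0)^T · S^{-1} · (x̄ - mu_0):
  S^{-1} · (x̄ - mu_0) = (1.3149, 0.221),
  (x̄ - mu_0)^T · [...] = (4.4)·(1.3149) + (-2.6)·(0.221) = 5.211.

Step 5 — scale by n: T² = 5 · 5.211 = 26.0552.

T² ≈ 26.0552


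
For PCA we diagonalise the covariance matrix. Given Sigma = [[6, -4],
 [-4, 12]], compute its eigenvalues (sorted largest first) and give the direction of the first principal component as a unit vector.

Step 1 — characteristic polynomial of 2×2 Sigma:
  det(Sigma - λI) = λ² - trace · λ + det = 0.
  trace = 6 + 12 = 18, det = 6·12 - (-4)² = 56.
Step 2 — discriminant:
  Δ = trace² - 4·det = 324 - 224 = 100.
Step 3 — eigenvalues:
  λ = (trace ± √Δ)/2 = (18 ± 10)/2,
  λ_1 = 14,  λ_2 = 4.

Step 4 — unit eigenvector for λ_1: solve (Sigma - λ_1 I)v = 0. First row:
  (6 - 14)·v_x + (-4)·v_y = 0, i.e. (-8)·v_x + (-4)·v_y = 0,
  so v ∝ (b, λ_1 - a) = (-4, 8); multiply by -1 so the first entry is positive: u = (4, -8).
  ||u|| = √((4)² + (-8)²) = √(80) ≈ 8.9443,
  v_1 = u/||u|| ≈ (0.4472, -0.8944) (||v_1|| = 1).

λ_1 = 14,  λ_2 = 4;  v_1 ≈ (0.4472, -0.8944)


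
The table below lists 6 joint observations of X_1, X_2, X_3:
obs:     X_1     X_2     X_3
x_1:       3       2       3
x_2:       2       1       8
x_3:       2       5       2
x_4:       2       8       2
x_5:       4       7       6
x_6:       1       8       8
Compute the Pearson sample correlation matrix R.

Step 1 — column means:
  mean(X_1) = (3 + 2 + 2 + 2 + 4 + 1) / 6 = 14/6 = 2.3333
  mean(X_2) = (2 + 1 + 5 + 8 + 7 + 8) / 6 = 31/6 = 5.1667
  mean(X_3) = (3 + 8 + 2 + 2 + 6 + 8) / 6 = 29/6 = 4.8333

Step 2 — sample variances and covariances s[i,j] = (1/(n-1)) · Σ_k (x_{k,i} - mean_i) · (x_{k,j} - mean_j), with n-1 = 5:
  s[X_1,X_1] = ((0.6667)·(0.6667) + (-0.3333)·(-0.3333) + (-0.3333)·(-0.3333) + (-0.3333)·(-0.3333) + (1.6667)·(1.6667) + (-1.3333)·(-1.3333)) / 5 = 5.3333/5 = 1.0667
  s[X_1,X_2] = ((0.6667)·(-3.1667) + (-0.3333)·(-4.1667) + (-0.3333)·(-0.1667) + (-0.3333)·(2.8333) + (1.6667)·(1.8333) + (-1.3333)·(2.8333)) / 5 = -2.3333/5 = -0.4667
  s[X_1,X_3] = ((0.6667)·(-1.8333) + (-0.3333)·(3.1667) + (-0.3333)·(-2.8333) + (-0.3333)·(-2.8333) + (1.6667)·(1.1667) + (-1.3333)·(3.1667)) / 5 = -2.6667/5 = -0.5333
  s[X_2,X_2] = ((-3.1667)·(-3.1667) + (-4.1667)·(-4.1667) + (-0.1667)·(-0.1667) + (2.8333)·(2.8333) + (1.8333)·(1.8333) + (2.8333)·(2.8333)) / 5 = 46.8333/5 = 9.3667
  s[X_2,X_3] = ((-3.1667)·(-1.8333) + (-4.1667)·(3.1667) + (-0.1667)·(-2.8333) + (2.8333)·(-2.8333) + (1.8333)·(1.1667) + (2.8333)·(3.1667)) / 5 = -3.8333/5 = -0.7667
  s[X_3,X_3] = ((-1.8333)·(-1.8333) + (3.1667)·(3.1667) + (-2.8333)·(-2.8333) + (-2.8333)·(-2.8333) + (1.1667)·(1.1667) + (3.1667)·(3.1667)) / 5 = 40.8333/5 = 8.1667
  Sample standard deviations s_i = √(s[i,i]):
  s(X_1) = √(1.0667) = 1.0328
  s(X_2) = √(9.3667) = 3.0605
  s(X_3) = √(8.1667) = 2.8577

Step 3 — r_{ij} = s_{ij} / (s_i · s_j):
  r[X_1,X_1] = 1 (diagonal).
  r[X_1,X_2] = -0.4667 / (1.0328 · 3.0605) = -0.4667 / 3.1609 = -0.1476
  r[X_1,X_3] = -0.5333 / (1.0328 · 2.8577) = -0.5333 / 2.9515 = -0.1807
  r[X_2,X_2] = 1 (diagonal).
  r[X_2,X_3] = -0.7667 / (3.0605 · 2.8577) = -0.7667 / 8.7461 = -0.0877
  r[X_3,X_3] = 1 (diagonal).

R is symmetric with unit diagonal. Assembling:

R = [[1, -0.1476, -0.1807],
 [-0.1476, 1, -0.0877],
 [-0.1807, -0.0877, 1]]


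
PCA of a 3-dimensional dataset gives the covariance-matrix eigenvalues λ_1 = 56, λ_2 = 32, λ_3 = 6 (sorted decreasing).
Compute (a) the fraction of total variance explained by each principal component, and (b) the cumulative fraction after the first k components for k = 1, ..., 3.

Step 1 — total variance = trace(Sigma) = Σ λ_i = 56 + 32 + 6 = 94.

Step 2 — fraction explained by component i = λ_i / Σ λ:
  PC1: 56/94 = 0.5957
  PC2: 32/94 = 0.3404
  PC3: 6/94 = 0.0638

Step 3 — cumulative fraction after k components = (λ_1 + ... + λ_k) / Σ λ:
  k = 1: 56/94 = 0.5957
  k = 2: (56 + 32)/94 = 88/94 = 0.9362
  k = 3: (56 + 32 + 6)/94 = 94/94 = 1

Summary (fraction, with percent):

explained: PC1 0.5957 (59.57%), PC2 0.3404 (34.04%), PC3 0.0638 (6.38%);  cumulative: 0.5957, 0.9362, 1


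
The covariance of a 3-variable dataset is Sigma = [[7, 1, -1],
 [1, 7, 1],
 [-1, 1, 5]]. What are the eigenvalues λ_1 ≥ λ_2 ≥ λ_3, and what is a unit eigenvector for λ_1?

Step 1 — characteristic polynomial p(λ) = det(λI - Sigma) = λ³ - tr·λ² + c_1·λ - det, where tr = trace, c_1 = sum of the principal 2×2 minors, det = det(Sigma):
  tr = 7 + 7 + 5 = 19,
  c_1 = (7·7 - (1)²) + (7·5 - (-1)²) + (7·5 - (1)²) = 48 + 34 + 34 = 116,
  det = 7·(7·5 - (1)²) - (1)·((1)·5 - (1)·(-1)) + (-1)·((1)·(1) - 7·(-1)) = 7·(34) - (1)·(6) + (-1)·(8) = 224.
  So p(λ) = λ³ - 19λ² + 116λ - 224.
Step 2 — look for an integer root (rational root theorem: any rational root is an integer divisor of 224). Testing λ = 4:
  p(4) = 64 - 304 + 464 - 224 = 0  ✓
  Dividing out (λ - 4): p(λ) = (λ - 4)(λ² - 15λ + 56).
Step 3 — remaining eigenvalues from the quadratic λ² - 15λ + 56 = 0:
  Δ = 15² - 4·56 = 225 - 224 = 1,  λ = (15 ± √1)/2 = (15 ± 1)/2 = 8 or 7.
  Sorted: λ_1 = 8,  λ_2 = 7,  λ_3 = 4  (check: sum = 19 = tr ✓).

Step 4 — unit eigenvector for λ_1 = 8: v spans the null space of (Sigma - λ_1 I), whose rows are
  r_1 = (-1, 1, -1),  r_2 = (1, -1, 1),  r_3 = (-1, 1, -3).
  v is orthogonal to every row, so take v ∝ r_1 × r_3 = ((1)·(-3) - (-1)·(1), (-1)·(-1) - (-1)·(-3), (-1)·(1) - (1)·(-1)) = (-2, -2, 0).
  Rescale (divide by 2; multiply by -1 so the first nonzero entry is positive): u = (1, 1, 0).
  ||u|| = √((1)² + (1)² + (0)²) = √(2) ≈ 1.4142,  v_1 = u/||u|| ≈ (0.7071, 0.7071, 0) (||v_1|| = 1).

λ_1 = 8,  λ_2 = 7,  λ_3 = 4;  v_1 ≈ (0.7071, 0.7071, 0)


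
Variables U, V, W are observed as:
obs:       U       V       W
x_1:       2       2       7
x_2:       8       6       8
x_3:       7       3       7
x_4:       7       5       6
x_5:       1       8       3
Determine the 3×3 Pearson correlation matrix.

Step 1 — column means:
  mean(U) = (2 + 8 + 7 + 7 + 1) / 5 = 25/5 = 5
  mean(V) = (2 + 6 + 3 + 5 + 8) / 5 = 24/5 = 4.8
  mean(W) = (7 + 8 + 7 + 6 + 3) / 5 = 31/5 = 6.2

Step 2 — sample variances and covariances s[i,j] = (1/(n-1)) · Σ_k (x_{k,i} - mean_i) · (x_{k,j} - mean_j), with n-1 = 4:
  s[U,U] = ((-3)·(-3) + (3)·(3) + (2)·(2) + (2)·(2) + (-4)·(-4)) / 4 = 42/4 = 10.5
  s[U,V] = ((-3)·(-2.8) + (3)·(1.2) + (2)·(-1.8) + (2)·(0.2) + (-4)·(3.2)) / 4 = -4/4 = -1
  s[U,W] = ((-3)·(0.8) + (3)·(1.8) + (2)·(0.8) + (2)·(-0.2) + (-4)·(-3.2)) / 4 = 17/4 = 4.25
  s[V,V] = ((-2.8)·(-2.8) + (1.2)·(1.2) + (-1.8)·(-1.8) + (0.2)·(0.2) + (3.2)·(3.2)) / 4 = 22.8/4 = 5.7
  s[V,W] = ((-2.8)·(0.8) + (1.2)·(1.8) + (-1.8)·(0.8) + (0.2)·(-0.2) + (3.2)·(-3.2)) / 4 = -11.8/4 = -2.95
  s[W,W] = ((0.8)·(0.8) + (1.8)·(1.8) + (0.8)·(0.8) + (-0.2)·(-0.2) + (-3.2)·(-3.2)) / 4 = 14.8/4 = 3.7
  Sample standard deviations s_i = √(s[i,i]):
  s(U) = √(10.5) = 3.2404
  s(V) = √(5.7) = 2.3875
  s(W) = √(3.7) = 1.9235

Step 3 — r_{ij} = s_{ij} / (s_i · s_j):
  r[U,U] = 1 (diagonal).
  r[U,V] = -1 / (3.2404 · 2.3875) = -1 / 7.7363 = -0.1293
  r[U,W] = 4.25 / (3.2404 · 1.9235) = 4.25 / 6.233 = 0.6819
  r[V,V] = 1 (diagonal).
  r[V,W] = -2.95 / (2.3875 · 1.9235) = -2.95 / 4.5924 = -0.6424
  r[W,W] = 1 (diagonal).

R is symmetric with unit diagonal. Assembling:

R = [[1, -0.1293, 0.6819],
 [-0.1293, 1, -0.6424],
 [0.6819, -0.6424, 1]]


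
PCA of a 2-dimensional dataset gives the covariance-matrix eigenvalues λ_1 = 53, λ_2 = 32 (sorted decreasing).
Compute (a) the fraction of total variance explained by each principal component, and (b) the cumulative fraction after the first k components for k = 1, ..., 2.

Step 1 — total variance = trace(Sigma) = Σ λ_i = 53 + 32 = 85.

Step 2 — fraction explained by component i = λ_i / Σ λ:
  PC1: 53/85 = 0.6235
  PC2: 32/85 = 0.3765

Step 3 — cumulative fraction after k components = (λ_1 + ... + λ_k) / Σ λ:
  k = 1: 53/85 = 0.6235
  k = 2: (53 + 32)/85 = 85/85 = 1

Summary (fraction, with percent):

explained: PC1 0.6235 (62.35%), PC2 0.3765 (37.65%);  cumulative: 0.6235, 1


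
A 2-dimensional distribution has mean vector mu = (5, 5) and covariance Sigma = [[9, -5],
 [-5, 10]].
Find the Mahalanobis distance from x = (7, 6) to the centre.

Step 1 — centre the observation: (x - mu) = (2, 1).

Step 2 — invert Sigma. det(Sigma) = 9·10 - (-5)² = 65.
  Sigma^{-1} = (1/det) · [[d, -b], [-b, a]] = [[0.1538, 0.0769],
 [0.0769, 0.1385]].

Step 3 — form the quadratic (x - mu)^T · Sigma^{-1} · (x - mu):
  Sigma^{-1} · (x - mu) = (0.3846, 0.2923).
  (x - mu)^T · [Sigma^{-1} · (x - mu)] = (2)·(0.3846) + (1)·(0.2923) = 1.0615.

Step 4 — take square root: d = √(1.0615) ≈ 1.0303.

d(x, mu) = √(1.0615) ≈ 1.0303


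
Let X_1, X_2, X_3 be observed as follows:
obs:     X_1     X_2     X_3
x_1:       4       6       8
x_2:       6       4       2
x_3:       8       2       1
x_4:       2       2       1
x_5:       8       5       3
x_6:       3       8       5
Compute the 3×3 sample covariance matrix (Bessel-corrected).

Step 1 — column means:
  mean(X_1) = (4 + 6 + 8 + 2 + 8 + 3) / 6 = 31/6 = 5.1667
  mean(X_2) = (6 + 4 + 2 + 2 + 5 + 8) / 6 = 27/6 = 4.5
  mean(X_3) = (8 + 2 + 1 + 1 + 3 + 5) / 6 = 20/6 = 3.3333

Step 2 — sample covariance S[i,j] = (1/(n-1)) · Σ_k (x_{k,i} - mean_i) · (x_{k,j} - mean_j), with n-1 = 5.
  S[X_1,X_1] = ((-1.1667)·(-1.1667) + (0.8333)·(0.8333) + (2.8333)·(2.8333) + (-3.1667)·(-3.1667) + (2.8333)·(2.8333) + (-2.1667)·(-2.1667)) / 5 = 32.8333/5 = 6.5667
  S[X_1,X_2] = ((-1.1667)·(1.5) + (0.8333)·(-0.5) + (2.8333)·(-2.5) + (-3.1667)·(-2.5) + (2.8333)·(0.5) + (-2.1667)·(3.5)) / 5 = -7.5/5 = -1.5
  S[X_1,X_3] = ((-1.1667)·(4.6667) + (0.8333)·(-1.3333) + (2.8333)·(-2.3333) + (-3.1667)·(-2.3333) + (2.8333)·(-0.3333) + (-2.1667)·(1.6667)) / 5 = -10.3333/5 = -2.0667
  S[X_2,X_2] = ((1.5)·(1.5) + (-0.5)·(-0.5) + (-2.5)·(-2.5) + (-2.5)·(-2.5) + (0.5)·(0.5) + (3.5)·(3.5)) / 5 = 27.5/5 = 5.5
  S[X_2,X_3] = ((1.5)·(4.6667) + (-0.5)·(-1.3333) + (-2.5)·(-2.3333) + (-2.5)·(-2.3333) + (0.5)·(-0.3333) + (3.5)·(1.6667)) / 5 = 25/5 = 5
  S[X_3,X_3] = ((4.6667)·(4.6667) + (-1.3333)·(-1.3333) + (-2.3333)·(-2.3333) + (-2.3333)·(-2.3333) + (-0.3333)·(-0.3333) + (1.6667)·(1.6667)) / 5 = 37.3333/5 = 7.4667

S is symmetric (S[j,i] = S[i,j]). Assembling:

S = [[6.5667, -1.5, -2.0667],
 [-1.5, 5.5, 5],
 [-2.0667, 5, 7.4667]]


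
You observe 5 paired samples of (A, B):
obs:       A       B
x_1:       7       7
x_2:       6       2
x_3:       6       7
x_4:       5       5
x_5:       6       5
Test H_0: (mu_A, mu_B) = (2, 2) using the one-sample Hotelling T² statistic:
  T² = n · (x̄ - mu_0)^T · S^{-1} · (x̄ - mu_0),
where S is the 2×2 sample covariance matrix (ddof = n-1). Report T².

Step 1 — sample mean vector:
  mean(A) = (7 + 6 + 6 + 5 + 6) / 5 = 30/5 = 6
  mean(B) = (7 + 2 + 7 + 5 + 5) / 5 = 26/5 = 5.2
  x̄ = (6, 5.2),  deviation x̄ - mu_0 = (6, 5.2) - (2, 2) = (4, 3.2).

Step 2 — sample covariance matrix, S[i,j] = (1/(n-1)) · Σ_k (x_{k,i} - mean_i) · (x_{k,j} - mean_j), divisor n-1 = 4:
  S[A,A] = ((1)·(1) + (0)·(0) + (0)·(0) + (-1)·(-1) + (0)·(0)) / 4 = 2/4 = 0.5
  S[A,B] = ((1)·(1.8) + (0)·(-3.2) + (0)·(1.8) + (-1)·(-0.2) + (0)·(-0.2)) / 4 = 2/4 = 0.5
  S[B,B] = ((1.8)·(1.8) + (-3.2)·(-3.2) + (1.8)·(1.8) + (-0.2)·(-0.2) + (-0.2)·(-0.2)) / 4 = 16.8/4 = 4.2
  S = [[0.5, 0.5],
 [0.5, 4.2]].

Step 3 — invert S. det(S) = 0.5·4.2 - (0.5)² = 1.85.
  S^{-1} = (1/det) · [[d, -b], [-b, a]] = [[2.2703, -0.2703],
 [-0.2703, 0.2703]].

Step 4 — quadratic form (x̄ - mu_0)^T · S^{-1} · (x̄ - mu_0):
  S^{-1} · (x̄ - mu_0) = (8.2162, -0.2162),
  (x̄ - mu_0)^T · [...] = (4)·(8.2162) + (3.2)·(-0.2162) = 32.173.

Step 5 — scale by n: T² = 5 · 32.173 = 160.8649.

T² ≈ 160.8649


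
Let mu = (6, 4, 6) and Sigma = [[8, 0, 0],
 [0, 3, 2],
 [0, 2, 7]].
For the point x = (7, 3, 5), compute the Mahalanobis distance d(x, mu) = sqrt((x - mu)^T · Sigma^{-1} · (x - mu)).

Step 1 — centre the observation: (x - mu) = (1, -1, -1).

Step 2 — invert Sigma (cofactor / det for 3×3, or solve directly):
  Sigma^{-1} = [[0.125, 0, 0],
 [0, 0.4118, -0.1176],
 [0, -0.1176, 0.1765]].

Step 3 — form the quadratic (x - mu)^T · Sigma^{-1} · (x - mu):
  Sigma^{-1} · (x - mu) = (0.125, -0.2941, -0.0588).
  (x - mu)^T · [Sigma^{-1} · (x - mu)] = (1)·(0.125) + (-1)·(-0.2941) + (-1)·(-0.0588) = 0.4779.

Step 4 — take square root: d = √(0.4779) ≈ 0.6913.

d(x, mu) = √(0.4779) ≈ 0.6913


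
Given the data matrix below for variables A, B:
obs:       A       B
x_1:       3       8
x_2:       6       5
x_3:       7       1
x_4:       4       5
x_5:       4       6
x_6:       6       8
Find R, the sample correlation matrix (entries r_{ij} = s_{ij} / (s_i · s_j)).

Step 1 — column means:
  mean(A) = (3 + 6 + 7 + 4 + 4 + 6) / 6 = 30/6 = 5
  mean(B) = (8 + 5 + 1 + 5 + 6 + 8) / 6 = 33/6 = 5.5

Step 2 — sample variances and covariances s[i,j] = (1/(n-1)) · Σ_k (x_{k,i} - mean_i) · (x_{k,j} - mean_j), with n-1 = 5:
  s[A,A] = ((-2)·(-2) + (1)·(1) + (2)·(2) + (-1)·(-1) + (-1)·(-1) + (1)·(1)) / 5 = 12/5 = 2.4
  s[A,B] = ((-2)·(2.5) + (1)·(-0.5) + (2)·(-4.5) + (-1)·(-0.5) + (-1)·(0.5) + (1)·(2.5)) / 5 = -12/5 = -2.4
  s[B,B] = ((2.5)·(2.5) + (-0.5)·(-0.5) + (-4.5)·(-4.5) + (-0.5)·(-0.5) + (0.5)·(0.5) + (2.5)·(2.5)) / 5 = 33.5/5 = 6.7
  Sample standard deviations s_i = √(s[i,i]):
  s(A) = √(2.4) = 1.5492
  s(B) = √(6.7) = 2.5884

Step 3 — r_{ij} = s_{ij} / (s_i · s_j):
  r[A,A] = 1 (diagonal).
  r[A,B] = -2.4 / (1.5492 · 2.5884) = -2.4 / 4.01 = -0.5985
  r[B,B] = 1 (diagonal).

R is symmetric with unit diagonal. Assembling:

R = [[1, -0.5985],
 [-0.5985, 1]]


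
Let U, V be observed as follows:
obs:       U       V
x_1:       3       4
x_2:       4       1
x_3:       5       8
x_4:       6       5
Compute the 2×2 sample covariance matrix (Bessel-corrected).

Step 1 — column means:
  mean(U) = (3 + 4 + 5 + 6) / 4 = 18/4 = 4.5
  mean(V) = (4 + 1 + 8 + 5) / 4 = 18/4 = 4.5

Step 2 — sample covariance S[i,j] = (1/(n-1)) · Σ_k (x_{k,i} - mean_i) · (x_{k,j} - mean_j), with n-1 = 3.
  S[U,U] = ((-1.5)·(-1.5) + (-0.5)·(-0.5) + (0.5)·(0.5) + (1.5)·(1.5)) / 3 = 5/3 = 1.6667
  S[U,V] = ((-1.5)·(-0.5) + (-0.5)·(-3.5) + (0.5)·(3.5) + (1.5)·(0.5)) / 3 = 5/3 = 1.6667
  S[V,V] = ((-0.5)·(-0.5) + (-3.5)·(-3.5) + (3.5)·(3.5) + (0.5)·(0.5)) / 3 = 25/3 = 8.3333

S is symmetric (S[j,i] = S[i,j]). Assembling:

S = [[1.6667, 1.6667],
 [1.6667, 8.3333]]


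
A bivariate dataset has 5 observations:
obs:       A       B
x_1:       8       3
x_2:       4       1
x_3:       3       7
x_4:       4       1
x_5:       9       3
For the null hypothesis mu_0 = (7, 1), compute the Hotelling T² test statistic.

Step 1 — sample mean vector:
  mean(A) = (8 + 4 + 3 + 4 + 9) / 5 = 28/5 = 5.6
  mean(B) = (3 + 1 + 7 + 1 + 3) / 5 = 15/5 = 3
  x̄ = (5.6, 3),  deviation x̄ - mu_0 = (5.6, 3) - (7, 1) = (-1.4, 2).

Step 2 — sample covariance matrix, S[i,j] = (1/(n-1)) · Σ_k (x_{k,i} - mean_i) · (x_{k,j} - mean_j), divisor n-1 = 4:
  S[A,A] = ((2.4)·(2.4) + (-1.6)·(-1.6) + (-2.6)·(-2.6) + (-1.6)·(-1.6) + (3.4)·(3.4)) / 4 = 29.2/4 = 7.3
  S[A,B] = ((2.4)·(0) + (-1.6)·(-2) + (-2.6)·(4) + (-1.6)·(-2) + (3.4)·(0)) / 4 = -4/4 = -1
  S[B,B] = ((0)·(0) + (-2)·(-2) + (4)·(4) + (-2)·(-2) + (0)·(0)) / 4 = 24/4 = 6
  S = [[7.3, -1],
 [-1, 6]].

Step 3 — invert S. det(S) = 7.3·6 - (-1)² = 42.8.
  S^{-1} = (1/det) · [[d, -b], [-b, a]] = [[0.1402, 0.0234],
 [0.0234, 0.1706]].

Step 4 — quadratic form (x̄ - mu_0)^T · S^{-1} · (x̄ - mu_0):
  S^{-1} · (x̄ - mu_0) = (-0.1495, 0.3084),
  (x̄ - mu_0)^T · [...] = (-1.4)·(-0.1495) + (2)·(0.3084) = 0.8262.

Step 5 — scale by n: T² = 5 · 0.8262 = 4.1308.

T² ≈ 4.1308


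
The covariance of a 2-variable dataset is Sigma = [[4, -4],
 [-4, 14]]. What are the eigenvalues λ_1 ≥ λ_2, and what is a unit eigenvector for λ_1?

Step 1 — characteristic polynomial of 2×2 Sigma:
  det(Sigma - λI) = λ² - trace · λ + det = 0.
  trace = 4 + 14 = 18, det = 4·14 - (-4)² = 40.
Step 2 — discriminant:
  Δ = trace² - 4·det = 324 - 160 = 164.
Step 3 — eigenvalues:
  λ = (trace ± √Δ)/2 = (18 ± 12.8062)/2,
  λ_1 = 15.4031,  λ_2 = 2.5969.

Step 4 — unit eigenvector for λ_1: solve (Sigma - λ_1 I)v = 0. First row:
  (4 - 15.4031)·v_x + (-4)·v_y = 0, i.e. (-11.4031)·v_x + (-4)·v_y = 0,
  so v ∝ (b, λ_1 - a) = (-4, 11.4031); multiply by -1 so the first entry is positive: u = (4, -11.4031).
  ||u|| = √((4)² + (-11.4031)²) = √(146.0312) ≈ 12.0843,
  v_1 = u/||u|| ≈ (0.331, -0.9436) (||v_1|| = 1).

λ_1 = 15.4031,  λ_2 = 2.5969;  v_1 ≈ (0.331, -0.9436)


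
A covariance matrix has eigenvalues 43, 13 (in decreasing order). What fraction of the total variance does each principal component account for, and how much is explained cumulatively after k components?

Step 1 — total variance = trace(Sigma) = Σ λ_i = 43 + 13 = 56.

Step 2 — fraction explained by component i = λ_i / Σ λ:
  PC1: 43/56 = 0.7679
  PC2: 13/56 = 0.2321

Step 3 — cumulative fraction after k components = (λ_1 + ... + λ_k) / Σ λ:
  k = 1: 43/56 = 0.7679
  k = 2: (43 + 13)/56 = 56/56 = 1

Summary (fraction, with percent):

explained: PC1 0.7679 (76.79%), PC2 0.2321 (23.21%);  cumulative: 0.7679, 1


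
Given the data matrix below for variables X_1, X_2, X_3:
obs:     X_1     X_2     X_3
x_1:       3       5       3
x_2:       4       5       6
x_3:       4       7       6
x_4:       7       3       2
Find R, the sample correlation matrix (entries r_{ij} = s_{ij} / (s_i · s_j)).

Step 1 — column means:
  mean(X_1) = (3 + 4 + 4 + 7) / 4 = 18/4 = 4.5
  mean(X_2) = (5 + 5 + 7 + 3) / 4 = 20/4 = 5
  mean(X_3) = (3 + 6 + 6 + 2) / 4 = 17/4 = 4.25

Step 2 — sample variances and covariances s[i,j] = (1/(n-1)) · Σ_k (x_{k,i} - mean_i) · (x_{k,j} - mean_j), with n-1 = 3:
  s[X_1,X_1] = ((-1.5)·(-1.5) + (-0.5)·(-0.5) + (-0.5)·(-0.5) + (2.5)·(2.5)) / 3 = 9/3 = 3
  s[X_1,X_2] = ((-1.5)·(0) + (-0.5)·(0) + (-0.5)·(2) + (2.5)·(-2)) / 3 = -6/3 = -2
  s[X_1,X_3] = ((-1.5)·(-1.25) + (-0.5)·(1.75) + (-0.5)·(1.75) + (2.5)·(-2.25)) / 3 = -5.5/3 = -1.8333
  s[X_2,X_2] = ((0)·(0) + (0)·(0) + (2)·(2) + (-2)·(-2)) / 3 = 8/3 = 2.6667
  s[X_2,X_3] = ((0)·(-1.25) + (0)·(1.75) + (2)·(1.75) + (-2)·(-2.25)) / 3 = 8/3 = 2.6667
  s[X_3,X_3] = ((-1.25)·(-1.25) + (1.75)·(1.75) + (1.75)·(1.75) + (-2.25)·(-2.25)) / 3 = 12.75/3 = 4.25
  Sample standard deviations s_i = √(s[i,i]):
  s(X_1) = √(3) = 1.7321
  s(X_2) = √(2.6667) = 1.633
  s(X_3) = √(4.25) = 2.0616

Step 3 — r_{ij} = s_{ij} / (s_i · s_j):
  r[X_1,X_1] = 1 (diagonal).
  r[X_1,X_2] = -2 / (1.7321 · 1.633) = -2 / 2.8284 = -0.7071
  r[X_1,X_3] = -1.8333 / (1.7321 · 2.0616) = -1.8333 / 3.5707 = -0.5134
  r[X_2,X_2] = 1 (diagonal).
  r[X_2,X_3] = 2.6667 / (1.633 · 2.0616) = 2.6667 / 3.3665 = 0.7921
  r[X_3,X_3] = 1 (diagonal).

R is symmetric with unit diagonal. Assembling:

R = [[1, -0.7071, -0.5134],
 [-0.7071, 1, 0.7921],
 [-0.5134, 0.7921, 1]]


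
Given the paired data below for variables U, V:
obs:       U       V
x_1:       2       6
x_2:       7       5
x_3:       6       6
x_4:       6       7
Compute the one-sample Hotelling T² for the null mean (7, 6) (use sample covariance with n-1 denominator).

Step 1 — sample mean vector:
  mean(U) = (2 + 7 + 6 + 6) / 4 = 21/4 = 5.25
  mean(V) = (6 + 5 + 6 + 7) / 4 = 24/4 = 6
  x̄ = (5.25, 6),  deviation x̄ - mu_0 = (5.25, 6) - (7, 6) = (-1.75, 0).

Step 2 — sample covariance matrix, S[i,j] = (1/(n-1)) · Σ_k (x_{k,i} - mean_i) · (x_{k,j} - mean_j), divisor n-1 = 3:
  S[U,U] = ((-3.25)·(-3.25) + (1.75)·(1.75) + (0.75)·(0.75) + (0.75)·(0.75)) / 3 = 14.75/3 = 4.9167
  S[U,V] = ((-3.25)·(0) + (1.75)·(-1) + (0.75)·(0) + (0.75)·(1)) / 3 = -1/3 = -0.3333
  S[V,V] = ((0)·(0) + (-1)·(-1) + (0)·(0) + (1)·(1)) / 3 = 2/3 = 0.6667
  S = [[4.9167, -0.3333],
 [-0.3333, 0.6667]].

Step 3 — invert S. det(S) = 4.9167·0.6667 - (-0.3333)² = 3.1667.
  S^{-1} = (1/det) · [[d, -b], [-b, a]] = [[0.2105, 0.1053],
 [0.1053, 1.5526]].

Step 4 — quadratic form (x̄ - mu_0)^T · S^{-1} · (x̄ - mu_0):
  S^{-1} · (x̄ - mu_0) = (-0.3684, -0.1842),
  (x̄ - mu_0)^T · [...] = (-1.75)·(-0.3684) + (0)·(-0.1842) = 0.6447.

Step 5 — scale by n: T² = 4 · 0.6447 = 2.5789.

T² ≈ 2.5789


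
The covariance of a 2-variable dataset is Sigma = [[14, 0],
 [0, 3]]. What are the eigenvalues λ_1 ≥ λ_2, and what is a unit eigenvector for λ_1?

Step 1 — characteristic polynomial of 2×2 Sigma:
  det(Sigma - λI) = λ² - trace · λ + det = 0.
  trace = 14 + 3 = 17, det = 14·3 - (0)² = 42.
Step 2 — discriminant:
  Δ = trace² - 4·det = 289 - 168 = 121.
Step 3 — eigenvalues:
  λ = (trace ± √Δ)/2 = (17 ± 11)/2,
  λ_1 = 14,  λ_2 = 3.

Step 4 — unit eigenvector for λ_1: Sigma is diagonal, so its eigenvectors are the coordinate axes. λ_1 = 14 is the diagonal entry on the first coordinate axis, hence
  v_1 = (1, 0) (||v_1|| = 1).

λ_1 = 14,  λ_2 = 3;  v_1 ≈ (1, 0)


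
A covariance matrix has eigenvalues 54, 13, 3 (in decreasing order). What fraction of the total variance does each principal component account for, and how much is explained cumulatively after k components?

Step 1 — total variance = trace(Sigma) = Σ λ_i = 54 + 13 + 3 = 70.

Step 2 — fraction explained by component i = λ_i / Σ λ:
  PC1: 54/70 = 0.7714
  PC2: 13/70 = 0.1857
  PC3: 3/70 = 0.0429

Step 3 — cumulative fraction after k components = (λ_1 + ... + λ_k) / Σ λ:
  k = 1: 54/70 = 0.7714
  k = 2: (54 + 13)/70 = 67/70 = 0.9571
  k = 3: (54 + 13 + 3)/70 = 70/70 = 1

Summary (fraction, with percent):

explained: PC1 0.7714 (77.14%), PC2 0.1857 (18.57%), PC3 0.0429 (4.29%);  cumulative: 0.7714, 0.9571, 1


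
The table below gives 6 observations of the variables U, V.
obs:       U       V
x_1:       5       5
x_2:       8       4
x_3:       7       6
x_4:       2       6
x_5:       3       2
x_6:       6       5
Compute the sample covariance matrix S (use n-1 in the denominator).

Step 1 — column means:
  mean(U) = (5 + 8 + 7 + 2 + 3 + 6) / 6 = 31/6 = 5.1667
  mean(V) = (5 + 4 + 6 + 6 + 2 + 5) / 6 = 28/6 = 4.6667

Step 2 — sample covariance S[i,j] = (1/(n-1)) · Σ_k (x_{k,i} - mean_i) · (x_{k,j} - mean_j), with n-1 = 5.
  S[U,U] = ((-0.1667)·(-0.1667) + (2.8333)·(2.8333) + (1.8333)·(1.8333) + (-3.1667)·(-3.1667) + (-2.1667)·(-2.1667) + (0.8333)·(0.8333)) / 5 = 26.8333/5 = 5.3667
  S[U,V] = ((-0.1667)·(0.3333) + (2.8333)·(-0.6667) + (1.8333)·(1.3333) + (-3.1667)·(1.3333) + (-2.1667)·(-2.6667) + (0.8333)·(0.3333)) / 5 = 2.3333/5 = 0.4667
  S[V,V] = ((0.3333)·(0.3333) + (-0.6667)·(-0.6667) + (1.3333)·(1.3333) + (1.3333)·(1.3333) + (-2.6667)·(-2.6667) + (0.3333)·(0.3333)) / 5 = 11.3333/5 = 2.2667

S is symmetric (S[j,i] = S[i,j]). Assembling:

S = [[5.3667, 0.4667],
 [0.4667, 2.2667]]


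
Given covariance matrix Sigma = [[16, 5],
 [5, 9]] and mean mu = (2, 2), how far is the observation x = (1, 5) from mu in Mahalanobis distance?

Step 1 — centre the observation: (x - mu) = (-1, 3).

Step 2 — invert Sigma. det(Sigma) = 16·9 - (5)² = 119.
  Sigma^{-1} = (1/det) · [[d, -b], [-b, a]] = [[0.0756, -0.042],
 [-0.042, 0.1345]].

Step 3 — form the quadratic (x - mu)^T · Sigma^{-1} · (x - mu):
  Sigma^{-1} · (x - mu) = (-0.2017, 0.4454).
  (x - mu)^T · [Sigma^{-1} · (x - mu)] = (-1)·(-0.2017) + (3)·(0.4454) = 1.5378.

Step 4 — take square root: d = √(1.5378) ≈ 1.2401.

d(x, mu) = √(1.5378) ≈ 1.2401


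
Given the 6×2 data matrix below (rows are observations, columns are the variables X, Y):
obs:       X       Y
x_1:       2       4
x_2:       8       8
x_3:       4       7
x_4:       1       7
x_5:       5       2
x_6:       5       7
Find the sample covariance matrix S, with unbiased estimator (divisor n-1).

Step 1 — column means:
  mean(X) = (2 + 8 + 4 + 1 + 5 + 5) / 6 = 25/6 = 4.1667
  mean(Y) = (4 + 8 + 7 + 7 + 2 + 7) / 6 = 35/6 = 5.8333

Step 2 — sample covariance S[i,j] = (1/(n-1)) · Σ_k (x_{k,i} - mean_i) · (x_{k,j} - mean_j), with n-1 = 5.
  S[X,X] = ((-2.1667)·(-2.1667) + (3.8333)·(3.8333) + (-0.1667)·(-0.1667) + (-3.1667)·(-3.1667) + (0.8333)·(0.8333) + (0.8333)·(0.8333)) / 5 = 30.8333/5 = 6.1667
  S[X,Y] = ((-2.1667)·(-1.8333) + (3.8333)·(2.1667) + (-0.1667)·(1.1667) + (-3.1667)·(1.1667) + (0.8333)·(-3.8333) + (0.8333)·(1.1667)) / 5 = 6.1667/5 = 1.2333
  S[Y,Y] = ((-1.8333)·(-1.8333) + (2.1667)·(2.1667) + (1.1667)·(1.1667) + (1.1667)·(1.1667) + (-3.8333)·(-3.8333) + (1.1667)·(1.1667)) / 5 = 26.8333/5 = 5.3667

S is symmetric (S[j,i] = S[i,j]). Assembling:

S = [[6.1667, 1.2333],
 [1.2333, 5.3667]]


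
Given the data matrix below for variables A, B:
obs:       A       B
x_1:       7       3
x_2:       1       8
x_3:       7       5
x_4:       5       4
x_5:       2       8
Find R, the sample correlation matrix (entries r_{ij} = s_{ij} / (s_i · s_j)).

Step 1 — column means:
  mean(A) = (7 + 1 + 7 + 5 + 2) / 5 = 22/5 = 4.4
  mean(B) = (3 + 8 + 5 + 4 + 8) / 5 = 28/5 = 5.6

Step 2 — sample variances and covariances s[i,j] = (1/(n-1)) · Σ_k (x_{k,i} - mean_i) · (x_{k,j} - mean_j), with n-1 = 4:
  s[A,A] = ((2.6)·(2.6) + (-3.4)·(-3.4) + (2.6)·(2.6) + (0.6)·(0.6) + (-2.4)·(-2.4)) / 4 = 31.2/4 = 7.8
  s[A,B] = ((2.6)·(-2.6) + (-3.4)·(2.4) + (2.6)·(-0.6) + (0.6)·(-1.6) + (-2.4)·(2.4)) / 4 = -23.2/4 = -5.8
  s[B,B] = ((-2.6)·(-2.6) + (2.4)·(2.4) + (-0.6)·(-0.6) + (-1.6)·(-1.6) + (2.4)·(2.4)) / 4 = 21.2/4 = 5.3
  Sample standard deviations s_i = √(s[i,i]):
  s(A) = √(7.8) = 2.7928
  s(B) = √(5.3) = 2.3022

Step 3 — r_{ij} = s_{ij} / (s_i · s_j):
  r[A,A] = 1 (diagonal).
  r[A,B] = -5.8 / (2.7928 · 2.3022) = -5.8 / 6.4296 = -0.9021
  r[B,B] = 1 (diagonal).

R is symmetric with unit diagonal. Assembling:

R = [[1, -0.9021],
 [-0.9021, 1]]


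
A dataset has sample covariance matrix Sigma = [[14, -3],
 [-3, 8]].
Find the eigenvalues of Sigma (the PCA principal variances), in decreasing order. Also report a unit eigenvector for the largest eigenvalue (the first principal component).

Step 1 — characteristic polynomial of 2×2 Sigma:
  det(Sigma - λI) = λ² - trace · λ + det = 0.
  trace = 14 + 8 = 22, det = 14·8 - (-3)² = 103.
Step 2 — discriminant:
  Δ = trace² - 4·det = 484 - 412 = 72.
Step 3 — eigenvalues:
  λ = (trace ± √Δ)/2 = (22 ± 8.4853)/2,
  λ_1 = 15.2426,  λ_2 = 6.7574.

Step 4 — unit eigenvector for λ_1: solve (Sigma - λ_1 I)v = 0. First row:
  (14 - 15.2426)·v_x + (-3)·v_y = 0, i.e. (-1.2426)·v_x + (-3)·v_y = 0,
  so v ∝ (b, λ_1 - a) = (-3, 1.2426); multiply by -1 so the first entry is positive: u = (3, -1.2426).
  ||u|| = √((3)² + (-1.2426)²) = √(10.5442) ≈ 3.2472,
  v_1 = u/||u|| ≈ (0.9239, -0.3827) (||v_1|| = 1).

λ_1 = 15.2426,  λ_2 = 6.7574;  v_1 ≈ (0.9239, -0.3827)


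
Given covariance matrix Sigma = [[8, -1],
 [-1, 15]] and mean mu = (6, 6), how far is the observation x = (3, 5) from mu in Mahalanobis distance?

Step 1 — centre the observation: (x - mu) = (-3, -1).

Step 2 — invert Sigma. det(Sigma) = 8·15 - (-1)² = 119.
  Sigma^{-1} = (1/det) · [[d, -b], [-b, a]] = [[0.1261, 0.0084],
 [0.0084, 0.0672]].

Step 3 — form the quadratic (x - mu)^T · Sigma^{-1} · (x - mu):
  Sigma^{-1} · (x - mu) = (-0.3866, -0.0924).
  (x - mu)^T · [Sigma^{-1} · (x - mu)] = (-3)·(-0.3866) + (-1)·(-0.0924) = 1.2521.

Step 4 — take square root: d = √(1.2521) ≈ 1.119.

d(x, mu) = √(1.2521) ≈ 1.119


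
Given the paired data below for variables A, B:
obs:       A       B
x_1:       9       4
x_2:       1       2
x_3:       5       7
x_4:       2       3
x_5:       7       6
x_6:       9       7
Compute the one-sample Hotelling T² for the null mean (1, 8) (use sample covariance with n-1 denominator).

Step 1 — sample mean vector:
  mean(A) = (9 + 1 + 5 + 2 + 7 + 9) / 6 = 33/6 = 5.5
  mean(B) = (4 + 2 + 7 + 3 + 6 + 7) / 6 = 29/6 = 4.8333
  x̄ = (5.5, 4.8333),  deviation x̄ - mu_0 = (5.5, 4.8333) - (1, 8) = (4.5, -3.1667).

Step 2 — sample covariance matrix, S[i,j] = (1/(n-1)) · Σ_k (x_{k,i} - mean_i) · (x_{k,j} - mean_j), divisor n-1 = 5:
  S[A,A] = ((3.5)·(3.5) + (-4.5)·(-4.5) + (-0.5)·(-0.5) + (-3.5)·(-3.5) + (1.5)·(1.5) + (3.5)·(3.5)) / 5 = 59.5/5 = 11.9
  S[A,B] = ((3.5)·(-0.8333) + (-4.5)·(-2.8333) + (-0.5)·(2.1667) + (-3.5)·(-1.8333) + (1.5)·(1.1667) + (3.5)·(2.1667)) / 5 = 24.5/5 = 4.9
  S[B,B] = ((-0.8333)·(-0.8333) + (-2.8333)·(-2.8333) + (2.1667)·(2.1667) + (-1.8333)·(-1.8333) + (1.1667)·(1.1667) + (2.1667)·(2.1667)) / 5 = 22.8333/5 = 4.5667
  S = [[11.9, 4.9],
 [4.9, 4.5667]].

Step 3 — invert S. det(S) = 11.9·4.5667 - (4.9)² = 30.3333.
  S^{-1} = (1/det) · [[d, -b], [-b, a]] = [[0.1505, -0.1615],
 [-0.1615, 0.3923]].

Step 4 — quadratic form (x̄ - mu_0)^T · S^{-1} · (x̄ - mu_0):
  S^{-1} · (x̄ - mu_0) = (1.189, -1.9692),
  (x̄ - mu_0)^T · [...] = (4.5)·(1.189) + (-3.1667)·(-1.9692) = 11.5864.

Step 5 — scale by n: T² = 6 · 11.5864 = 69.5187.

T² ≈ 69.5187


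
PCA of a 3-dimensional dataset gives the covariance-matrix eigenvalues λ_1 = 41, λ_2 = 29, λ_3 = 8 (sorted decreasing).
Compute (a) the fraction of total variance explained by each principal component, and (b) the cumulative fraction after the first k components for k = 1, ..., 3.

Step 1 — total variance = trace(Sigma) = Σ λ_i = 41 + 29 + 8 = 78.

Step 2 — fraction explained by component i = λ_i / Σ λ:
  PC1: 41/78 = 0.5256
  PC2: 29/78 = 0.3718
  PC3: 8/78 = 0.1026

Step 3 — cumulative fraction after k components = (λ_1 + ... + λ_k) / Σ λ:
  k = 1: 41/78 = 0.5256
  k = 2: (41 + 29)/78 = 70/78 = 0.8974
  k = 3: (41 + 29 + 8)/78 = 78/78 = 1

Summary (fraction, with percent):

explained: PC1 0.5256 (52.56%), PC2 0.3718 (37.18%), PC3 0.1026 (10.26%);  cumulative: 0.5256, 0.8974, 1


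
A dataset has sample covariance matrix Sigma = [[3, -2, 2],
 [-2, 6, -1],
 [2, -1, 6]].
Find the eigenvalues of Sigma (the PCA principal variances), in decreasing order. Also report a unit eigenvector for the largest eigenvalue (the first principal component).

Step 1 — characteristic polynomial p(λ) = det(λI - Sigma) = λ³ - tr·λ² + c_1·λ - det, where tr = trace, c_1 = sum of the principal 2×2 minors, det = det(Sigma):
  tr = 3 + 6 + 6 = 15,
  c_1 = (3·6 - (-2)²) + (3·6 - (2)²) + (6·6 - (-1)²) = 14 + 14 + 35 = 63,
  det = 3·(6·6 - (-1)²) - (-2)·((-2)·6 - (-1)·(2)) + (2)·((-2)·(-1) - 6·(2)) = 3·(35) - (-2)·(-10) + (2)·(-10) = 65.
  So p(λ) = λ³ - 15λ² + 63λ - 65.
Step 2 — look for an integer root (rational root theorem: any rational root is an integer divisor of 65). Testing λ = 5:
  p(5) = 125 - 375 + 315 - 65 = 0  ✓
  Dividing out (λ - 5): p(λ) = (λ - 5)(λ² - 10λ + 13).
Step 3 — remaining eigenvalues from the quadratic λ² - 10λ + 13 = 0:
  Δ = 10² - 4·13 = 100 - 52 = 48,  λ = (10 ± √48)/2 = (10 ± 6.9282)/2 ≈ 8.4641 or 1.5359.
  Sorted: λ_1 = 8.4641,  λ_2 = 5,  λ_3 = 1.5359  (check: sum = 15 = tr ✓).

Step 4 — unit eigenvector for λ_1 ≈ 8.4641: v spans the null space of (Sigma - λ_1 I), whose rows are
  r_1 = (-5.4641, -2, 2),  r_2 = (-2, -2.4641, -1),  r_3 = (2, -1, -2.4641).
  v is orthogonal to every row, so take v ∝ r_1 × r_2 = ((-2)·(-1) - (2)·(-2.4641), (2)·(-2) - (-5.4641)·(-1), (-5.4641)·(-2.4641) - (-2)·(-2)) ≈ (6.9282, -9.4641, 9.4641).
  Let u = (6.9282, -9.4641, 9.4641).
  ||u|| = √((6.9282)² + (-9.4641)² + (9.4641)²) = √(227.1384) ≈ 15.0711,  v_1 = u/||u|| ≈ (0.4597, -0.628, 0.628) (||v_1|| = 1).

λ_1 = 8.4641,  λ_2 = 5,  λ_3 = 1.5359;  v_1 ≈ (0.4597, -0.628, 0.628)


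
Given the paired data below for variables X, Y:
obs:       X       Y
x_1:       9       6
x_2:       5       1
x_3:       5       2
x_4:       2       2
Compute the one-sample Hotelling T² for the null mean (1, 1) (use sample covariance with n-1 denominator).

Step 1 — sample mean vector:
  mean(X) = (9 + 5 + 5 + 2) / 4 = 21/4 = 5.25
  mean(Y) = (6 + 1 + 2 + 2) / 4 = 11/4 = 2.75
  x̄ = (5.25, 2.75),  deviation x̄ - mu_0 = (5.25, 2.75) - (1, 1) = (4.25, 1.75).

Step 2 — sample covariance matrix, S[i,j] = (1/(n-1)) · Σ_k (x_{k,i} - mean_i) · (x_{k,j} - mean_j), divisor n-1 = 3:
  S[X,X] = ((3.75)·(3.75) + (-0.25)·(-0.25) + (-0.25)·(-0.25) + (-3.25)·(-3.25)) / 3 = 24.75/3 = 8.25
  S[X,Y] = ((3.75)·(3.25) + (-0.25)·(-1.75) + (-0.25)·(-0.75) + (-3.25)·(-0.75)) / 3 = 15.25/3 = 5.0833
  S[Y,Y] = ((3.25)·(3.25) + (-1.75)·(-1.75) + (-0.75)·(-0.75) + (-0.75)·(-0.75)) / 3 = 14.75/3 = 4.9167
  S = [[8.25, 5.0833],
 [5.0833, 4.9167]].

Step 3 — invert S. det(S) = 8.25·4.9167 - (5.0833)² = 14.7222.
  S^{-1} = (1/det) · [[d, -b], [-b, a]] = [[0.334, -0.3453],
 [-0.3453, 0.5604]].

Step 4 — quadratic form (x̄ - mu_0)^T · S^{-1} · (x̄ - mu_0):
  S^{-1} · (x̄ - mu_0) = (0.8151, -0.4868),
  (x̄ - mu_0)^T · [...] = (4.25)·(0.8151) + (1.75)·(-0.4868) = 2.6123.

Step 5 — scale by n: T² = 4 · 2.6123 = 10.4491.

T² ≈ 10.4491


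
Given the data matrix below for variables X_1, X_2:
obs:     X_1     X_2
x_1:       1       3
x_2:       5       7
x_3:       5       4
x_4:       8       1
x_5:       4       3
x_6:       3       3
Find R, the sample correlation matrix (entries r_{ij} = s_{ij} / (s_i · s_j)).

Step 1 — column means:
  mean(X_1) = (1 + 5 + 5 + 8 + 4 + 3) / 6 = 26/6 = 4.3333
  mean(X_2) = (3 + 7 + 4 + 1 + 3 + 3) / 6 = 21/6 = 3.5

Step 2 — sample variances and covariances s[i,j] = (1/(n-1)) · Σ_k (x_{k,i} - mean_i) · (x_{k,j} - mean_j), with n-1 = 5:
  s[X_1,X_1] = ((-3.3333)·(-3.3333) + (0.6667)·(0.6667) + (0.6667)·(0.6667) + (3.6667)·(3.6667) + (-0.3333)·(-0.3333) + (-1.3333)·(-1.3333)) / 5 = 27.3333/5 = 5.4667
  s[X_1,X_2] = ((-3.3333)·(-0.5) + (0.6667)·(3.5) + (0.6667)·(0.5) + (3.6667)·(-2.5) + (-0.3333)·(-0.5) + (-1.3333)·(-0.5)) / 5 = -4/5 = -0.8
  s[X_2,X_2] = ((-0.5)·(-0.5) + (3.5)·(3.5) + (0.5)·(0.5) + (-2.5)·(-2.5) + (-0.5)·(-0.5) + (-0.5)·(-0.5)) / 5 = 19.5/5 = 3.9
  Sample standard deviations s_i = √(s[i,i]):
  s(X_1) = √(5.4667) = 2.3381
  s(X_2) = √(3.9) = 1.9748

Step 3 — r_{ij} = s_{ij} / (s_i · s_j):
  r[X_1,X_1] = 1 (diagonal).
  r[X_1,X_2] = -0.8 / (2.3381 · 1.9748) = -0.8 / 4.6174 = -0.1733
  r[X_2,X_2] = 1 (diagonal).

R is symmetric with unit diagonal. Assembling:

R = [[1, -0.1733],
 [-0.1733, 1]]
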